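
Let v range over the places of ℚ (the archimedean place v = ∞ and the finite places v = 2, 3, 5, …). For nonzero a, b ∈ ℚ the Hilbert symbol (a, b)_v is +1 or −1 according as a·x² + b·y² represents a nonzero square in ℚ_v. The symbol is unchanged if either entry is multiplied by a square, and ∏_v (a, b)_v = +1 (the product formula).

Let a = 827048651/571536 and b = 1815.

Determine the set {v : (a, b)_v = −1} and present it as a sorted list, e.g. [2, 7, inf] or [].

Mod squares: a ≡ 11, b ≡ 15. Check v ∈ {∞, 2, 3, 5, 7, 11, 13, 23, 29}.
v=3: a=3^-6·(≡2), b=3^1·(≡2) mod 3; (2|3)=-1, (2|3)=-1; (−1)^{-6·1·1}·(-1)^1·(-1)^-6 = -1.
v=29: a=29^2·(≡27), b=29^0·(≡17) mod 29; (27|29)=-1, (17|29)=-1; (−1)^{2·0·14}·(-1)^0·(-1)^2 = +1.
v=5: a=5^0·(≡1), b=5^1·(≡3) mod 5; (1|5)=+1, (3|5)=-1; (−1)^{0·1·2}·(+1)^1·(-1)^0 = +1.
v=7: a=7^-2·(≡1), b=7^0·(≡2) mod 7; (1|7)=+1, (2|7)=+1; (−1)^{-2·0·3}·(+1)^0·(+1)^-2 = +1.
v=2: v_2(a)=-4, v_2(b)=0; units ≡ 3, 7 (mod 8); ε·ε+αω+βω = 1·1+-4·0+0·1 ≡ 1  ⇒  (a,b)_2 = -1.
v=23: a=23^2·(≡7), b=23^0·(≡21) mod 23; (7|23)=-1, (21|23)=-1; (−1)^{2·0·11}·(-1)^0·(-1)^2 = +1.
v=∞: 11 > 0 and 15 > 0  ⇒  (a,b)_∞ = +1.
v=11: a=11^1·(≡1), b=11^2·(≡4) mod 11; (1|11)=+1, (4|11)=+1; (−1)^{1·2·5}·(+1)^2·(+1)^1 = +1.
v=13: a=13^2·(≡5), b=13^0·(≡8) mod 13; (5|13)=-1, (8|13)=-1; (−1)^{2·0·6}·(-1)^0·(-1)^2 = +1.
Ram(11, 15) = {2, 3}; no ℚ_2-point on the conic.

[2, 3]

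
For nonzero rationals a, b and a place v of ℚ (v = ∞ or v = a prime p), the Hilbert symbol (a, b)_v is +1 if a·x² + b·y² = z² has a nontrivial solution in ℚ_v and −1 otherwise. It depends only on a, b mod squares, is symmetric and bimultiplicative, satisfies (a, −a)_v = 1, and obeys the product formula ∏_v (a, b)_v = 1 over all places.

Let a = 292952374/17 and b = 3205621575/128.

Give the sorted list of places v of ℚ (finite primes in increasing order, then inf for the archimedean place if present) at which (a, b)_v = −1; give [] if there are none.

[]

(a, b) ≡ (243542, 18734) mod (ℚ^×)²; places V = {2, 3, 5, 11, 13, 17, 19, 29, ∞}.
(a,b)_5: α=0, u≡2; β=2, v≡1 (mod 5); (2|5)=-1, (1|5)=+1; sign (−1)^0·-1^2·+1^0 = +1.
(a,b)_19: α=1, u≡15; β=1, v≡7 (mod 19); (15|19)=-1, (7|19)=+1; sign (−1)^1·-1^1·+1^1 = +1.
(a,b)_2: α=1, β=-7; u≡3, v≡7 (mod 8); ε(u)ε(v)=1·1, αω(v)=1·0, βω(u)=-7·1; sum ≡ 0  ⇒  +1.
(a,b)_3: α=0, u≡2; β=4, v≡2 (mod 3); (2|3)=-1, (2|3)=-1; sign (−1)^0·-1^4·-1^0 = +1.
(a,b)_∞: sgn(243542)=+, sgn(18734)=+, so +1.
(a,b)_29: α=1, u≡19; β=1, v≡18 (mod 29); (19|29)=-1, (18|29)=-1; sign (−1)^0·-1^1·-1^1 = +1.
(a,b)_17: α=-1, u≡10; β=1, v≡6 (mod 17); (10|17)=-1, (6|17)=-1; sign (−1)^0·-1^1·-1^-1 = +1.
(a,b)_13: α=3, u≡10; β=2, v≡4 (mod 13); (10|13)=+1, (4|13)=+1; sign (−1)^0·+1^2·+1^3 = +1.
(a,b)_11: α=2, u≡10; β=0, v≡5 (mod 11); (10|11)=-1, (5|11)=+1; sign (−1)^0·-1^0·+1^2 = +1.
Every local symbol is +1, so the conic 243542·x² + 18734·y² = z² has ℚ_v-points for all v and hence a ℚ-point; (a, b / ℚ) ≅ M_2(ℚ).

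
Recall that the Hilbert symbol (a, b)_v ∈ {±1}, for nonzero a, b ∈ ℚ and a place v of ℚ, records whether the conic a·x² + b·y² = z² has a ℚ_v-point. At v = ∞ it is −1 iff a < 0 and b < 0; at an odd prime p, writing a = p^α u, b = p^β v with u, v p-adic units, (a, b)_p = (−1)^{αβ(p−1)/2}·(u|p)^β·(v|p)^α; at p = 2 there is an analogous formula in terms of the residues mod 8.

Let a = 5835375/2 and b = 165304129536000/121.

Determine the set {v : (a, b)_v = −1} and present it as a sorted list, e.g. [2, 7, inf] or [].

Mod squares: a ≡ 51870, b ≡ 15. Check v ∈ {∞, 2, 3, 5, 7, 11, 13, 19}.
v=∞: 51870 > 0 and 15 > 0  ⇒  (a,b)_∞ = +1.
v=19: a=19^1·(≡14), b=19^2·(≡18) mod 19; (14|19)=-1, (18|19)=-1; (−1)^{1·2·9}·(-1)^2·(-1)^1 = -1.
v=7: a=7^1·(≡1), b=7^2·(≡1) mod 7; (1|7)=+1, (1|7)=+1; (−1)^{1·2·3}·(+1)^2·(+1)^1 = +1.
v=13: a=13^1·(≡12), b=13^2·(≡7) mod 13; (12|13)=+1, (7|13)=-1; (−1)^{1·2·6}·(+1)^2·(-1)^1 = -1.
v=11: a=11^0·(≡9), b=11^-2·(≡4) mod 11; (9|11)=+1, (4|11)=+1; (−1)^{0·-2·5}·(+1)^-2·(+1)^0 = +1.
v=3: a=3^3·(≡1), b=3^3·(≡2) mod 3; (1|3)=+1, (2|3)=-1; (−1)^{3·3·1}·(+1)^3·(-1)^3 = +1.
v=5: a=5^3·(≡4), b=5^3·(≡3) mod 5; (4|5)=+1, (3|5)=-1; (−1)^{3·3·2}·(+1)^3·(-1)^3 = -1.
v=2: v_2(a)=-1, v_2(b)=14; units ≡ 7, 7 (mod 8); ε·ε+αω+βω = 1·1+-1·0+14·0 ≡ 1  ⇒  (a,b)_2 = -1.
|Ram(51870, 15)| = 4, even; anisotropic at {2, 5, 13, 19}.

[2, 5, 13, 19]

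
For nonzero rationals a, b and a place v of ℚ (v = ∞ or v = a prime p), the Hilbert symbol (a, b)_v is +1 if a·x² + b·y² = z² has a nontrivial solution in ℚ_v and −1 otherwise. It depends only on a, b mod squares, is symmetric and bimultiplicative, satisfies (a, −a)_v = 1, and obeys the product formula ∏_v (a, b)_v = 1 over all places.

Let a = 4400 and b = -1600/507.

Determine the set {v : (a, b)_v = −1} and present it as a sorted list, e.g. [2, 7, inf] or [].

(a, b) ≡ (11, -3) mod (ℚ^×)²; places V = {2, 3, 5, 11, 13, ∞}.
(a,b)_13: α=0, u≡6; β=-2, v≡4 (mod 13); (6|13)=-1, (4|13)=+1; sign (−1)^0·-1^-2·+1^0 = +1.
(a,b)_∞: sgn(11)=+, sgn(-3)=−, so +1.
(a,b)_5: α=2, u≡1; β=2, v≡3 (mod 5); (1|5)=+1, (3|5)=-1; sign (−1)^0·+1^2·-1^2 = +1.
(a,b)_11: α=1, u≡4; β=0, v≡6 (mod 11); (4|11)=+1, (6|11)=-1; sign (−1)^0·+1^0·-1^1 = -1.
(a,b)_3: α=0, u≡2; β=-1, v≡2 (mod 3); (2|3)=-1, (2|3)=-1; sign (−1)^0·-1^-1·-1^0 = -1.
(a,b)_2: α=4, β=6; u≡3, v≡5 (mod 8); ε(u)ε(v)=1·0, αω(v)=4·1, βω(u)=6·1; sum ≡ 0  ⇒  +1.
Ram(11, -3) = {3, 11}; no ℚ_3-point on the conic.

[3, 11]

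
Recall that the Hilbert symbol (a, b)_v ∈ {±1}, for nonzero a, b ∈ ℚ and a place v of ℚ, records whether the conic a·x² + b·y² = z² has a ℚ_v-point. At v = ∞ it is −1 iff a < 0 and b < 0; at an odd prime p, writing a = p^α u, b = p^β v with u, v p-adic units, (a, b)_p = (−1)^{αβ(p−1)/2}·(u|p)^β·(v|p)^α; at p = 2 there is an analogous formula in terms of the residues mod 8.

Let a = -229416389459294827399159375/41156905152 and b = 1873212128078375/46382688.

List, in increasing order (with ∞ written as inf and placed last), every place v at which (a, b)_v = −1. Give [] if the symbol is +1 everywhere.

[2, 3, 5, 7, 11, 23]

(a, b) ≡ (-45885, 73370) mod (ℚ^×)²; places V = {2, 3, 5, 7, 11, 19, 23, 29, ∞}.
(a,b)_3: α=-1, u≡2; β=-2, v≡2 (mod 3); (2|3)=-1, (2|3)=-1; sign (−1)^0·-1^-2·-1^-1 = -1.
(a,b)_2: α=-6, β=-5; u≡3, v≡5 (mod 8); ε(u)ε(v)=1·0, αω(v)=-6·1, βω(u)=-5·1; sum ≡ 1  ⇒  -1.
(a,b)_23: α=5, u≡16; β=3, v≡18 (mod 23); (16|23)=+1, (18|23)=+1; sign (−1)^1·+1^3·+1^5 = -1.
(a,b)_7: α=11, u≡2; β=6, v≡5 (mod 7); (2|7)=+1, (5|7)=-1; sign (−1)^0·+1^6·-1^11 = -1.
(a,b)_19: α=3, u≡11; β=2, v≡5 (mod 19); (11|19)=+1, (5|19)=+1; sign (−1)^0·+1^2·+1^3 = +1.
(a,b)_5: α=5, u≡2; β=3, v≡4 (mod 5); (2|5)=-1, (4|5)=+1; sign (−1)^0·-1^3·+1^5 = -1.
(a,b)_29: α=2, u≡16; β=1, v≡23 (mod 29); (16|29)=+1, (23|29)=+1; sign (−1)^0·+1^1·+1^2 = +1.
(a,b)_∞: sgn(-45885)=−, sgn(73370)=+, so +1.
(a,b)_11: α=-8, u≡2; β=-5, v≡9 (mod 11); (2|11)=-1, (9|11)=+1; sign (−1)^0·-1^-5·+1^-8 = -1.
|Ram(-45885, 73370)| = 6, even; anisotropic at {2, 3, 5, 7, 11, 23}.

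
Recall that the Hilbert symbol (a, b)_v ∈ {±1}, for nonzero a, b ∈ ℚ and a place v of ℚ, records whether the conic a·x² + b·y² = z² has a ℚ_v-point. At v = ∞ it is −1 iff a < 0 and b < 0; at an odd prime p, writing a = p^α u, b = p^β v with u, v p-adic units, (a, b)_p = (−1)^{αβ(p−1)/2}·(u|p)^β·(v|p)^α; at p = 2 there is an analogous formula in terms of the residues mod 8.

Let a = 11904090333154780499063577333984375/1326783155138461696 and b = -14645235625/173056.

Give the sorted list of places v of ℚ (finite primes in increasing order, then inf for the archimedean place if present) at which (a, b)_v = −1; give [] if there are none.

[2, 3]

Mod squares: a ≡ 1311, b ≡ -12673. Check v ∈ {∞, 2, 3, 5, 11, 13, 19, 23, 29, 43}.
v=29: a=29^4·(≡20), b=29^1·(≡15) mod 29; (20|29)=+1, (15|29)=-1; (−1)^{4·1·14}·(+1)^1·(-1)^4 = +1.
v=5: a=5^10·(≡4), b=5^4·(≡3) mod 5; (4|5)=+1, (3|5)=-1; (−1)^{10·4·2}·(+1)^4·(-1)^10 = +1.
v=3: a=3^3·(≡2), b=3^0·(≡2) mod 3; (2|3)=-1, (2|3)=-1; (−1)^{3·0·1}·(-1)^0·(-1)^3 = -1.
v=2: v_2(a)=-38, v_2(b)=-10; units ≡ 7, 7 (mod 8); ε·ε+αω+βω = 1·1+-38·0+-10·0 ≡ 1  ⇒  (a,b)_2 = -1.
v=23: a=23^3·(≡7), b=23^1·(≡9) mod 23; (7|23)=-1, (9|23)=+1; (−1)^{3·1·11}·(-1)^1·(+1)^3 = +1.
v=43: a=43^6·(≡21), b=43^2·(≡33) mod 43; (21|43)=+1, (33|43)=-1; (−1)^{6·2·21}·(+1)^2·(-1)^6 = +1.
v=19: a=19^3·(≡2), b=19^1·(≡6) mod 19; (2|19)=-1, (6|19)=+1; (−1)^{3·1·9}·(-1)^1·(+1)^3 = +1.
v=∞: 1311 > 0 and -12673 < 0  ⇒  (a,b)_∞ = +1.
v=13: a=13^-6·(≡11), b=13^-2·(≡11) mod 13; (11|13)=-1, (11|13)=-1; (−1)^{-6·-2·6}·(-1)^-2·(-1)^-6 = +1.
v=11: a=11^2·(≡7), b=11^0·(≡6) mod 11; (7|11)=-1, (6|11)=-1; (−1)^{2·0·5}·(-1)^0·(-1)^2 = +1.
(1311, -12673 / ℚ) ramifies at {2, 3}: a division algebra.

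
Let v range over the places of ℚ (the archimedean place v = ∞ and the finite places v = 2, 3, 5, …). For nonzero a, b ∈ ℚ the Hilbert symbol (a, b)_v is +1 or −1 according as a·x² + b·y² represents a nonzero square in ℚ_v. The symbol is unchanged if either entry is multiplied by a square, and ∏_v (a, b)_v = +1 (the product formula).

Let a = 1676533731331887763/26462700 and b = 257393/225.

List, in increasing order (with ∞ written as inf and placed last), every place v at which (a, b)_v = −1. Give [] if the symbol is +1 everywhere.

(a, b) ≡ (3441, 713) mod (ℚ^×)²; places V = {2, 3, 5, 11, 19, 23, 29, 31, 37, 43, ∞}.
(a,b)_37: α=1, u≡20; β=0, v≡7 (mod 37); (20|37)=-1, (7|37)=+1; sign (−1)^0·-1^0·+1^1 = +1.
(a,b)_2: α=-2, β=0; u≡1, v≡1 (mod 8); ε(u)ε(v)=0·0, αω(v)=-2·0, βω(u)=0·0; sum ≡ 0  ⇒  +1.
(a,b)_19: α=0, u≡14; β=2, v≡3 (mod 19); (14|19)=-1, (3|19)=-1; sign (−1)^0·-1^2·-1^0 = +1.
(a,b)_5: α=-2, u≡1; β=-2, v≡2 (mod 5); (1|5)=+1, (2|5)=-1; sign (−1)^0·+1^-2·-1^-2 = +1.
(a,b)_3: α=-7, u≡1; β=-2, v≡2 (mod 3); (1|3)=+1, (2|3)=-1; sign (−1)^0·+1^-2·-1^-7 = -1.
(a,b)_31: α=3, u≡9; β=1, v≡11 (mod 31); (9|31)=+1, (11|31)=-1; sign (−1)^1·+1^1·-1^3 = +1.
(a,b)_43: α=4, u≡10; β=0, v≡21 (mod 43); (10|43)=+1, (21|43)=+1; sign (−1)^0·+1^0·+1^4 = +1.
(a,b)_23: α=2, u≡10; β=1, v≡2 (mod 23); (10|23)=-1, (2|23)=+1; sign (−1)^0·-1^1·+1^2 = -1.
(a,b)_11: α=-2, u≡3; β=0, v≡3 (mod 11); (3|11)=+1, (3|11)=+1; sign (−1)^0·+1^0·+1^-2 = +1.
(a,b)_29: α=2, u≡10; β=0, v≡14 (mod 29); (10|29)=-1, (14|29)=-1; sign (−1)^0·-1^0·-1^2 = +1.
(a,b)_∞: sgn(3441)=+, sgn(713)=+, so +1.
(3441, 713 / ℚ) ramifies at {3, 23}: a division algebra.

[3, 23]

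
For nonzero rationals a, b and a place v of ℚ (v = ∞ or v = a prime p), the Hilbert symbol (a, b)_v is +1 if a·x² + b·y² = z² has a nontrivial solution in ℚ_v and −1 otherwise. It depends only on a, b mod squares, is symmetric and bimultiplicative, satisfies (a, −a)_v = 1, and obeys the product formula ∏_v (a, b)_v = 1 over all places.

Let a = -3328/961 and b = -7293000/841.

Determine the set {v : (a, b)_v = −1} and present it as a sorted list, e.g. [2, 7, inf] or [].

Mod squares: a ≡ -13, b ≡ -72930. Check v ∈ {∞, 2, 3, 5, 11, 13, 17, 29, 31}.
v=13: a=13^1·(≡9), b=13^1·(≡6) mod 13; (9|13)=+1, (6|13)=-1; (−1)^{1·1·6}·(+1)^1·(-1)^1 = -1.
v=3: a=3^0·(≡2), b=3^1·(≡2) mod 3; (2|3)=-1, (2|3)=-1; (−1)^{0·1·1}·(-1)^1·(-1)^0 = -1.
v=11: a=11^0·(≡4), b=11^1·(≡5) mod 11; (4|11)=+1, (5|11)=+1; (−1)^{0·1·5}·(+1)^1·(+1)^0 = +1.
v=∞: -13 < 0 and -72930 < 0  ⇒  (a,b)_∞ = -1.
v=31: a=31^-2·(≡20), b=31^0·(≡15) mod 31; (20|31)=+1, (15|31)=-1; (−1)^{-2·0·15}·(+1)^0·(-1)^-2 = +1.
v=17: a=17^0·(≡8), b=17^1·(≡10) mod 17; (8|17)=+1, (10|17)=-1; (−1)^{0·1·8}·(+1)^1·(-1)^0 = +1.
v=5: a=5^0·(≡2), b=5^3·(≡1) mod 5; (2|5)=-1, (1|5)=+1; (−1)^{0·3·2}·(-1)^3·(+1)^0 = -1.
v=29: a=29^0·(≡9), b=29^-2·(≡7) mod 29; (9|29)=+1, (7|29)=+1; (−1)^{0·-2·14}·(+1)^-2·(+1)^0 = +1.
v=2: v_2(a)=8, v_2(b)=3; units ≡ 3, 7 (mod 8); ε·ε+αω+βω = 1·1+8·0+3·1 ≡ 0  ⇒  (a,b)_2 = +1.
(-13, -72930 / ℚ) ramifies at {3, 5, 13, ∞}: a division algebra.

[3, 5, 13, inf]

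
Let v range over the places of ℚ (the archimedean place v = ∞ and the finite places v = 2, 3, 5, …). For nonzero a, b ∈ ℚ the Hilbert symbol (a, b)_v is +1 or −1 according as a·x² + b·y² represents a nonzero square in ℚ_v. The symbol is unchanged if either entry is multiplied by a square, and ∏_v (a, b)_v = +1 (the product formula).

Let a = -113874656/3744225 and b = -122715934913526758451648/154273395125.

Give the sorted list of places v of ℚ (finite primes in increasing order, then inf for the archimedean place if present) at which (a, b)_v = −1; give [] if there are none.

[2, 7, 11, inf]

Mod squares: a ≡ -14, b ≡ -715. Check v ∈ {∞, 2, 3, 5, 7, 11, 13, 19, 23, 31, 43}.
v=7: a=7^1·(≡5), b=7^8·(≡5) mod 7; (5|7)=-1, (5|7)=-1; (−1)^{1·8·3}·(-1)^8·(-1)^1 = -1.
v=23: a=23^2·(≡12), b=23^4·(≡10) mod 23; (12|23)=+1, (10|23)=-1; (−1)^{2·4·11}·(+1)^4·(-1)^2 = +1.
v=19: a=19^0·(≡17), b=19^-2·(≡9) mod 19; (17|19)=+1, (9|19)=+1; (−1)^{0·-2·9}·(+1)^-2·(+1)^0 = +1.
v=3: a=3^-4·(≡1), b=3^2·(≡2) mod 3; (1|3)=+1, (2|3)=-1; (−1)^{-4·2·1}·(+1)^2·(-1)^-4 = +1.
v=31: a=31^2·(≡30), b=31^4·(≡11) mod 31; (30|31)=-1, (11|31)=-1; (−1)^{2·4·15}·(-1)^4·(-1)^2 = +1.
v=∞: -14 < 0 and -715 < 0  ⇒  (a,b)_∞ = -1.
v=5: a=5^-2·(≡1), b=5^-3·(≡2) mod 5; (1|5)=+1, (2|5)=-1; (−1)^{-2·-3·2}·(+1)^-3·(-1)^-2 = +1.
v=43: a=43^-2·(≡2), b=43^-4·(≡15) mod 43; (2|43)=-1, (15|43)=+1; (−1)^{-2·-4·21}·(-1)^-4·(+1)^-2 = +1.
v=11: a=11^0·(≡6), b=11^1·(≡1) mod 11; (6|11)=-1, (1|11)=+1; (−1)^{0·1·5}·(-1)^1·(+1)^0 = -1.
v=2: v_2(a)=5, v_2(b)=6; units ≡ 1, 5 (mod 8); ε·ε+αω+βω = 0·0+5·1+6·0 ≡ 1  ⇒  (a,b)_2 = -1.
v=13: a=13^0·(≡10), b=13^1·(≡4) mod 13; (10|13)=+1, (4|13)=+1; (−1)^{0·1·6}·(+1)^1·(+1)^0 = +1.
|Ram(-14, -715)| = 4, even; anisotropic at {2, 7, 11, ∞}.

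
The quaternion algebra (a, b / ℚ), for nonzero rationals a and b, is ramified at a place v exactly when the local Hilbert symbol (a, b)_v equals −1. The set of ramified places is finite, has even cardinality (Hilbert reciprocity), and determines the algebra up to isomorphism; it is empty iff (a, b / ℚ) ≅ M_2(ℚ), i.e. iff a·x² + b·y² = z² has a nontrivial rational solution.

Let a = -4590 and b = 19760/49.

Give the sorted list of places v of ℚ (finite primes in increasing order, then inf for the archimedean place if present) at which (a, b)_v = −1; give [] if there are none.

[2, 3, 17, 19]

Mod squares: a ≡ -510, b ≡ 1235. Check v ∈ {∞, 2, 3, 5, 7, 13, 17, 19}.
v=19: a=19^0·(≡8), b=19^1·(≡3) mod 19; (8|19)=-1, (3|19)=-1; (−1)^{0·1·9}·(-1)^1·(-1)^0 = -1.
v=13: a=13^0·(≡12), b=13^1·(≡9) mod 13; (12|13)=+1, (9|13)=+1; (−1)^{0·1·6}·(+1)^1·(+1)^0 = +1.
v=17: a=17^1·(≡2), b=17^0·(≡14) mod 17; (2|17)=+1, (14|17)=-1; (−1)^{1·0·8}·(+1)^0·(-1)^1 = -1.
v=5: a=5^1·(≡2), b=5^1·(≡3) mod 5; (2|5)=-1, (3|5)=-1; (−1)^{1·1·2}·(-1)^1·(-1)^1 = +1.
v=3: a=3^3·(≡1), b=3^0·(≡2) mod 3; (1|3)=+1, (2|3)=-1; (−1)^{3·0·1}·(+1)^0·(-1)^3 = -1.
v=7: a=7^0·(≡2), b=7^-2·(≡6) mod 7; (2|7)=+1, (6|7)=-1; (−1)^{0·-2·3}·(+1)^-2·(-1)^0 = +1.
v=2: v_2(a)=1, v_2(b)=4; units ≡ 1, 3 (mod 8); ε·ε+αω+βω = 0·1+1·1+4·0 ≡ 1  ⇒  (a,b)_2 = -1.
v=∞: -510 < 0 and 1235 > 0  ⇒  (a,b)_∞ = +1.
Ram(-510, 1235) = {2, 3, 17, 19}; no ℚ_2-point on the conic.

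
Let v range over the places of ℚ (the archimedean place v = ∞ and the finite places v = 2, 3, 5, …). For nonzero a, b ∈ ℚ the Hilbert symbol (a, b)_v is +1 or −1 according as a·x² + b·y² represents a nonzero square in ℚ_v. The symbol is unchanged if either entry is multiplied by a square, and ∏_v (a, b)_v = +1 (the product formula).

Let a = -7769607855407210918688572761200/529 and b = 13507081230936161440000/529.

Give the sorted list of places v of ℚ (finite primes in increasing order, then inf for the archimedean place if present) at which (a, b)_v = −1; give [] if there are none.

(a, b) ≡ (-267467783, 17329) mod (ℚ^×)²; places V = {2, 3, 5, 11, 13, 17, 23, 29, 31, 37, 43, ∞}.
(a,b)_∞: sgn(-267467783)=−, sgn(17329)=+, so +1.
(a,b)_43: α=1, u≡28; β=1, v≡4 (mod 43); (28|43)=-1, (4|43)=+1; sign (−1)^1·-1^1·+1^1 = +1.
(a,b)_23: α=-2, u≡20; β=-2, v≡7 (mod 23); (20|23)=-1, (7|23)=-1; sign (−1)^0·-1^-2·-1^-2 = +1.
(a,b)_2: α=4, β=8; u≡1, v≡1 (mod 8); ε(u)ε(v)=0·0, αω(v)=4·0, βω(u)=8·0; sum ≡ 0  ⇒  +1.
(a,b)_5: α=2, u≡3; β=4, v≡1 (mod 5); (3|5)=-1, (1|5)=+1; sign (−1)^0·-1^4·+1^2 = +1.
(a,b)_17: α=3, u≡1; β=2, v≡12 (mod 17); (1|17)=+1, (12|17)=-1; sign (−1)^0·+1^2·-1^3 = -1.
(a,b)_31: α=1, u≡20; β=1, v≡9 (mod 31); (20|31)=+1, (9|31)=+1; sign (−1)^1·+1^1·+1^1 = -1.
(a,b)_37: α=3, u≡27; β=2, v≡32 (mod 37); (27|37)=+1, (32|37)=-1; sign (−1)^0·+1^2·-1^3 = -1.
(a,b)_3: α=6, u≡1; β=0, v≡1 (mod 3); (1|3)=+1, (1|3)=+1; sign (−1)^0·+1^0·+1^6 = +1.
(a,b)_11: α=7, u≡4; β=4, v≡4 (mod 11); (4|11)=+1, (4|11)=+1; sign (−1)^0·+1^4·+1^7 = +1.
(a,b)_29: α=3, u≡14; β=2, v≡7 (mod 29); (14|29)=-1, (7|29)=+1; sign (−1)^0·-1^2·+1^3 = +1.
(a,b)_13: α=2, u≡7; β=1, v≡6 (mod 13); (7|13)=-1, (6|13)=-1; sign (−1)^0·-1^1·-1^2 = -1.
|Ram(-267467783, 17329)| = 4, even; anisotropic at {13, 17, 31, 37}.

[13, 17, 31, 37]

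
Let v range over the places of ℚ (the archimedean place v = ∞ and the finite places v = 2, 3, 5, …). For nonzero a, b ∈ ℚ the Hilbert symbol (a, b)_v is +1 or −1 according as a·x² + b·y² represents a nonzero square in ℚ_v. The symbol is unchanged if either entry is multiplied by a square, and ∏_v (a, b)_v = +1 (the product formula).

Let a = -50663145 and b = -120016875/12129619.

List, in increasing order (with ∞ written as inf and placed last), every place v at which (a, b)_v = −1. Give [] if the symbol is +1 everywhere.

[2, 3, 5, 13, 19, inf]

(a, b) ≡ (-175305, -57) mod (ℚ^×)²; places V = {2, 3, 5, 11, 13, 17, 19, 23, 29, 31, 47, ∞}.
(a,b)_23: α=0, u≡13; β=2, v≡12 (mod 23); (13|23)=+1, (12|23)=+1; sign (−1)^0·+1^2·+1^0 = +1.
(a,b)_47: α=0, u≡35; β=-2, v≡9 (mod 47); (35|47)=-1, (9|47)=+1; sign (−1)^0·-1^-2·+1^0 = +1.
(a,b)_31: α=1, u≡25; β=0, v≡28 (mod 31); (25|31)=+1, (28|31)=+1; sign (−1)^0·+1^0·+1^1 = +1.
(a,b)_2: α=0, β=0; u≡7, v≡7 (mod 8); ε(u)ε(v)=1·1, αω(v)=0·0, βω(u)=0·0; sum ≡ 1  ⇒  -1.
(a,b)_5: α=1, u≡1; β=4, v≡2 (mod 5); (1|5)=+1, (2|5)=-1; sign (−1)^0·+1^4·-1^1 = -1.
(a,b)_11: α=0, u≡6; β=2, v≡4 (mod 11); (6|11)=-1, (4|11)=+1; sign (−1)^0·-1^2·+1^0 = +1.
(a,b)_19: α=0, u≡13; β=-1, v≡7 (mod 19); (13|19)=-1, (7|19)=+1; sign (−1)^0·-1^-1·+1^0 = -1.
(a,b)_∞: sgn(-175305)=−, sgn(-57)=−, so -1.
(a,b)_29: α=1, u≡13; β=0, v≡7 (mod 29); (13|29)=+1, (7|29)=+1; sign (−1)^0·+1^0·+1^1 = +1.
(a,b)_3: α=1, u≡2; β=1, v≡2 (mod 3); (2|3)=-1, (2|3)=-1; sign (−1)^1·-1^1·-1^1 = -1.
(a,b)_17: α=2, u≡16; β=-2, v≡10 (mod 17); (16|17)=+1, (10|17)=-1; sign (−1)^0·+1^-2·-1^2 = +1.
(a,b)_13: α=1, u≡1; β=0, v≡6 (mod 13); (1|13)=+1, (6|13)=-1; sign (−1)^0·+1^0·-1^1 = -1.
|Ram(-175305, -57)| = 6, even; anisotropic at {2, 3, 5, 13, 19, ∞}.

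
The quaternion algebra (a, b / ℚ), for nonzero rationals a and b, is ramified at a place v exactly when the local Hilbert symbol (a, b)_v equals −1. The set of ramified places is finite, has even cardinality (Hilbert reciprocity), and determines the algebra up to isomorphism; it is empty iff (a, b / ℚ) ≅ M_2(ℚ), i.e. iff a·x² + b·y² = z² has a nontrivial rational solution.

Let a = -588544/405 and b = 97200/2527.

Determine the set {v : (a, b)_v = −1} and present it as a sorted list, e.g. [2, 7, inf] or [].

[7, 19]

Mod squares: a ≡ -95, b ≡ 21. Check v ∈ {∞, 2, 3, 5, 7, 11, 19}.
v=19: a=19^1·(≡18), b=19^-2·(≡13) mod 19; (18|19)=-1, (13|19)=-1; (−1)^{1·-2·9}·(-1)^-2·(-1)^1 = -1.
v=5: a=5^-1·(≡1), b=5^2·(≡4) mod 5; (1|5)=+1, (4|5)=+1; (−1)^{-1·2·2}·(+1)^2·(+1)^-1 = +1.
v=2: v_2(a)=8, v_2(b)=4; units ≡ 1, 5 (mod 8); ε·ε+αω+βω = 0·0+8·1+4·0 ≡ 0  ⇒  (a,b)_2 = +1.
v=3: a=3^-4·(≡1), b=3^5·(≡1) mod 3; (1|3)=+1, (1|3)=+1; (−1)^{-4·5·1}·(+1)^5·(+1)^-4 = +1.
v=∞: -95 < 0 and 21 > 0  ⇒  (a,b)_∞ = +1.
v=7: a=7^0·(≡5), b=7^-1·(≡3) mod 7; (5|7)=-1, (3|7)=-1; (−1)^{0·-1·3}·(-1)^-1·(-1)^0 = -1.
v=11: a=11^2·(≡1), b=11^0·(≡6) mod 11; (1|11)=+1, (6|11)=-1; (−1)^{2·0·5}·(+1)^0·(-1)^2 = +1.
Ram(-95, 21) = {7, 19}; no ℚ_7-point on the conic.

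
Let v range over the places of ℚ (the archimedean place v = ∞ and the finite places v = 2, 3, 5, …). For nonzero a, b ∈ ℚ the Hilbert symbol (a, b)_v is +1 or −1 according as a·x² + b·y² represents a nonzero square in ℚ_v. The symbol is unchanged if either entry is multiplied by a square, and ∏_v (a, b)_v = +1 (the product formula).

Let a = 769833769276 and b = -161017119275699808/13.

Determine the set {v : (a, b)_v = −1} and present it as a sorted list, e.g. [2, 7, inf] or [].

[13, 19, 29, 31]

(a, b) ≡ (31, -4885166) mod (ℚ^×)²; places V = {2, 3, 11, 13, 19, 29, 31, ∞}.
(a,b)_11: α=2, u≡1; β=3, v≡8 (mod 11); (1|11)=+1, (8|11)=-1; sign (−1)^0·+1^3·-1^2 = +1.
(a,b)_19: α=2, u≡3; β=3, v≡18 (mod 19); (3|19)=-1, (18|19)=-1; sign (−1)^0·-1^3·-1^2 = -1.
(a,b)_13: α=2, u≡11; β=-1, v≡9 (mod 13); (11|13)=-1, (9|13)=+1; sign (−1)^0·-1^-1·+1^2 = -1.
(a,b)_29: α=2, u≡10; β=3, v≡5 (mod 29); (10|29)=-1, (5|29)=+1; sign (−1)^0·-1^3·+1^2 = -1.
(a,b)_∞: sgn(31)=+, sgn(-4885166)=−, so +1.
(a,b)_3: α=0, u≡1; β=6, v≡1 (mod 3); (1|3)=+1, (1|3)=+1; sign (−1)^0·+1^6·+1^0 = +1.
(a,b)_31: α=1, u≡14; β=1, v≡7 (mod 31); (14|31)=+1, (7|31)=+1; sign (−1)^1·+1^1·+1^1 = -1.
(a,b)_2: α=2, β=5; u≡7, v≡1 (mod 8); ε(u)ε(v)=1·0, αω(v)=2·0, βω(u)=5·0; sum ≡ 0  ⇒  +1.
(31, -4885166 / ℚ) ramifies at {13, 19, 29, 31}: a division algebra.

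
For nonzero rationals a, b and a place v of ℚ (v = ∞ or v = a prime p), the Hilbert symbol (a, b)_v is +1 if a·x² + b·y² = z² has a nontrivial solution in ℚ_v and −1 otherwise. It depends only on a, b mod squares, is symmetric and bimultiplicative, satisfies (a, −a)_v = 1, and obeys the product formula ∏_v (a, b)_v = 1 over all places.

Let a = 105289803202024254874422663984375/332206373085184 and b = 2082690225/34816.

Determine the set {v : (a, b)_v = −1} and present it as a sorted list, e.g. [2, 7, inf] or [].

Mod squares: a ≡ 1870, b ≡ 96866. Check v ∈ {∞, 2, 3, 5, 7, 11, 13, 17, 19, 37}.
v=5: a=5^7·(≡1), b=5^2·(≡4) mod 5; (1|5)=+1, (4|5)=+1; (−1)^{7·2·2}·(+1)^2·(+1)^7 = +1.
v=17: a=17^-5·(≡13), b=17^-1·(≡10) mod 17; (13|17)=+1, (10|17)=-1; (−1)^{-5·-1·8}·(+1)^-1·(-1)^-5 = -1.
v=∞: 1870 > 0 and 96866 > 0  ⇒  (a,b)_∞ = +1.
v=37: a=37^4·(≡14), b=37^1·(≡26) mod 37; (14|37)=-1, (26|37)=+1; (−1)^{4·1·18}·(-1)^1·(+1)^4 = -1.
v=3: a=3^14·(≡1), b=3^4·(≡2) mod 3; (1|3)=+1, (2|3)=-1; (−1)^{14·4·1}·(+1)^4·(-1)^14 = +1.
v=11: a=11^3·(≡4), b=11^1·(≡10) mod 11; (4|11)=+1, (10|11)=-1; (−1)^{3·1·5}·(+1)^1·(-1)^3 = +1.
v=13: a=13^-4·(≡8), b=13^0·(≡9) mod 13; (8|13)=-1, (9|13)=+1; (−1)^{-4·0·6}·(-1)^0·(+1)^-4 = +1.
v=2: v_2(a)=-13, v_2(b)=-11; units ≡ 7, 1 (mod 8); ε·ε+αω+βω = 1·0+-13·0+-11·0 ≡ 0  ⇒  (a,b)_2 = +1.
v=7: a=7^4·(≡2), b=7^1·(≡3) mod 7; (2|7)=+1, (3|7)=-1; (−1)^{4·1·3}·(+1)^1·(-1)^4 = +1.
v=19: a=19^6·(≡2), b=19^2·(≡1) mod 19; (2|19)=-1, (1|19)=+1; (−1)^{6·2·9}·(-1)^2·(+1)^6 = +1.
(1870, 96866 / ℚ) ramifies at {17, 37}: a division algebra.

[17, 37]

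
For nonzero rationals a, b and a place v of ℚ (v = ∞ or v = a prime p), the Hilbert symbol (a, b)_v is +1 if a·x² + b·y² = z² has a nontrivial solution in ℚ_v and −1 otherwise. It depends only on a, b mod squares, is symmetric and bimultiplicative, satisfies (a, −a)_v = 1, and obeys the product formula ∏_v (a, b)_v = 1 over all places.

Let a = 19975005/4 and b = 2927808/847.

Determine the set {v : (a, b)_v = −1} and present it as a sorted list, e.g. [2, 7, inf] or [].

(a, b) ≡ (246605, 35581) mod (ℚ^×)²; places V = {2, 3, 5, 7, 11, 13, 17, 23, 31, 37, 43, ∞}.
(a,b)_7: α=0, u≡2; β=-1, v≡1 (mod 7); (2|7)=+1, (1|7)=+1; sign (−1)^0·+1^-1·+1^0 = +1.
(a,b)_23: α=0, u≡20; β=1, v≡8 (mod 23); (20|23)=-1, (8|23)=+1; sign (−1)^0·-1^1·+1^0 = -1.
(a,b)_3: α=4, u≡2; β=2, v≡1 (mod 3); (2|3)=-1, (1|3)=+1; sign (−1)^0·-1^2·+1^4 = +1.
(a,b)_13: α=0, u≡6; β=1, v≡2 (mod 13); (6|13)=-1, (2|13)=-1; sign (−1)^0·-1^1·-1^0 = -1.
(a,b)_11: α=0, u≡7; β=-2, v≡10 (mod 11); (7|11)=-1, (10|11)=-1; sign (−1)^0·-1^-2·-1^0 = +1.
(a,b)_∞: sgn(246605)=+, sgn(35581)=+, so +1.
(a,b)_5: α=1, u≡4; β=0, v≡4 (mod 5); (4|5)=+1, (4|5)=+1; sign (−1)^0·+1^0·+1^1 = +1.
(a,b)_17: α=0, u≡14; β=1, v≡1 (mod 17); (14|17)=-1, (1|17)=+1; sign (−1)^0·-1^1·+1^0 = -1.
(a,b)_43: α=1, u≡23; β=0, v≡18 (mod 43); (23|43)=+1, (18|43)=-1; sign (−1)^0·+1^0·-1^1 = -1.
(a,b)_2: α=-2, β=6; u≡5, v≡5 (mod 8); ε(u)ε(v)=0·0, αω(v)=-2·1, βω(u)=6·1; sum ≡ 0  ⇒  +1.
(a,b)_31: α=1, u≡5; β=0, v≡23 (mod 31); (5|31)=+1, (23|31)=-1; sign (−1)^0·+1^0·-1^1 = -1.
(a,b)_37: α=1, u≡18; β=0, v≡19 (mod 37); (18|37)=-1, (19|37)=-1; sign (−1)^0·-1^0·-1^1 = -1.
Ram(246605, 35581) = {13, 17, 23, 31, 37, 43}; no ℚ_13-point on the conic.

[13, 17, 23, 31, 37, 43]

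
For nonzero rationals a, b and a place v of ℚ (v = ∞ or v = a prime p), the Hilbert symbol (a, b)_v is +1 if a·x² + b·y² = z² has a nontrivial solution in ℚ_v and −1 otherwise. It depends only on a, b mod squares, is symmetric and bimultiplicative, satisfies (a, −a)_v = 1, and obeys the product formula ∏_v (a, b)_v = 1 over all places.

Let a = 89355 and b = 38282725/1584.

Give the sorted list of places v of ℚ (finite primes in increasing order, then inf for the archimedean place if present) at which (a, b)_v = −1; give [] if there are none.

Mod squares: a ≡ 89355, b ≡ 99671. Check v ∈ {∞, 2, 3, 5, 7, 11, 13, 17, 23, 37, 41}.
v=11: a=11^0·(≡2), b=11^-1·(≡8) mod 11; (2|11)=-1, (8|11)=-1; (−1)^{0·-1·5}·(-1)^-1·(-1)^0 = -1.
v=37: a=37^1·(≡10), b=37^0·(≡4) mod 37; (10|37)=+1, (4|37)=+1; (−1)^{1·0·18}·(+1)^0·(+1)^1 = +1.
v=∞: 89355 > 0 and 99671 > 0  ⇒  (a,b)_∞ = +1.
v=2: v_2(a)=0, v_2(b)=-4; units ≡ 3, 7 (mod 8); ε·ε+αω+βω = 1·1+0·0+-4·1 ≡ 1  ⇒  (a,b)_2 = -1.
v=5: a=5^1·(≡1), b=5^2·(≡1) mod 5; (1|5)=+1, (1|5)=+1; (−1)^{1·2·2}·(+1)^2·(+1)^1 = +1.
v=13: a=13^0·(≡6), b=13^3·(≡4) mod 13; (6|13)=-1, (4|13)=+1; (−1)^{0·3·6}·(-1)^3·(+1)^0 = -1.
v=41: a=41^0·(≡16), b=41^1·(≡17) mod 41; (16|41)=+1, (17|41)=-1; (−1)^{0·1·20}·(+1)^1·(-1)^0 = +1.
v=23: a=23^1·(≡21), b=23^0·(≡13) mod 23; (21|23)=-1, (13|23)=+1; (−1)^{1·0·11}·(-1)^0·(+1)^1 = +1.
v=3: a=3^1·(≡1), b=3^-2·(≡2) mod 3; (1|3)=+1, (2|3)=-1; (−1)^{1·-2·1}·(+1)^-2·(-1)^1 = -1.
v=17: a=17^0·(≡3), b=17^1·(≡1) mod 17; (3|17)=-1, (1|17)=+1; (−1)^{0·1·8}·(-1)^1·(+1)^0 = -1.
v=7: a=7^1·(≡4), b=7^0·(≡6) mod 7; (4|7)=+1, (6|7)=-1; (−1)^{1·0·3}·(+1)^0·(-1)^1 = -1.
Ram(89355, 99671) = {2, 3, 7, 11, 13, 17}; no ℚ_2-point on the conic.

[2, 3, 7, 11, 13, 17]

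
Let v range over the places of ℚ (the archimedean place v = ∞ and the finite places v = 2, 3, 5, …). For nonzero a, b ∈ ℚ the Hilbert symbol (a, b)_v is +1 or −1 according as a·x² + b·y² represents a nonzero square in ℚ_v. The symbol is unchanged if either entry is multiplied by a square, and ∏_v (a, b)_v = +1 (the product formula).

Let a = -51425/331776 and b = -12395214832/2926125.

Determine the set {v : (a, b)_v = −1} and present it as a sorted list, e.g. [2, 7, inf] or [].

[5, 17, 19, inf]

Mod squares: a ≡ -17, b ≡ -1235. Check v ∈ {∞, 2, 3, 5, 7, 11, 13, 17, 19, 23}.
v=11: a=11^2·(≡3), b=11^2·(≡10) mod 11; (3|11)=+1, (10|11)=-1; (−1)^{2·2·5}·(+1)^2·(-1)^2 = +1.
v=∞: -17 < 0 and -1235 < 0  ⇒  (a,b)_∞ = -1.
v=23: a=23^0·(≡3), b=23^2·(≡5) mod 23; (3|23)=+1, (5|23)=-1; (−1)^{0·2·11}·(+1)^2·(-1)^0 = +1.
v=3: a=3^-4·(≡1), b=3^-4·(≡1) mod 3; (1|3)=+1, (1|3)=+1; (−1)^{-4·-4·1}·(+1)^-4·(+1)^-4 = +1.
v=13: a=13^0·(≡1), b=13^1·(≡1) mod 13; (1|13)=+1, (1|13)=+1; (−1)^{0·1·6}·(+1)^1·(+1)^0 = +1.
v=7: a=7^0·(≡1), b=7^2·(≡4) mod 7; (1|7)=+1, (4|7)=+1; (−1)^{0·2·3}·(+1)^2·(+1)^0 = +1.
v=19: a=19^0·(≡15), b=19^1·(≡17) mod 19; (15|19)=-1, (17|19)=+1; (−1)^{0·1·9}·(-1)^1·(+1)^0 = -1.
v=2: v_2(a)=-12, v_2(b)=4; units ≡ 7, 5 (mod 8); ε·ε+αω+βω = 1·0+-12·1+4·0 ≡ 0  ⇒  (a,b)_2 = +1.
v=5: a=5^2·(≡3), b=5^-3·(≡2) mod 5; (3|5)=-1, (2|5)=-1; (−1)^{2·-3·2}·(-1)^-3·(-1)^2 = -1.
v=17: a=17^1·(≡13), b=17^-2·(≡3) mod 17; (13|17)=+1, (3|17)=-1; (−1)^{1·-2·8}·(+1)^-2·(-1)^1 = -1.
(-17, -1235 / ℚ) ramifies at {5, 17, 19, ∞}: a division algebra.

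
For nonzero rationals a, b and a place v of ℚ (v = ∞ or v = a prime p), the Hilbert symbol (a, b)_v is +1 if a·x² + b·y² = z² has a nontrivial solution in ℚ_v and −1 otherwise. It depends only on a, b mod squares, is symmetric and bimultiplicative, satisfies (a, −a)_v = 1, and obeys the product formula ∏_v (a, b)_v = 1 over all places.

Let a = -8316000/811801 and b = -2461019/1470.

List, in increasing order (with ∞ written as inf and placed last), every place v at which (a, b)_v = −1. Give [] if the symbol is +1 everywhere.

Mod squares: a ≡ -2310, b ≡ -330. Check v ∈ {∞, 2, 3, 5, 7, 11, 17, 43, 53}.
v=17: a=17^-2·(≡15), b=17^0·(≡11) mod 17; (15|17)=+1, (11|17)=-1; (−1)^{-2·0·8}·(+1)^0·(-1)^-2 = +1.
v=2: v_2(a)=5, v_2(b)=-1; units ≡ 5, 3 (mod 8); ε·ε+αω+βω = 0·1+5·1+-1·1 ≡ 0  ⇒  (a,b)_2 = +1.
v=3: a=3^3·(≡1), b=3^-1·(≡1) mod 3; (1|3)=+1, (1|3)=+1; (−1)^{3·-1·1}·(+1)^-1·(+1)^3 = -1.
v=53: a=53^-2·(≡14), b=53^0·(≡5) mod 53; (14|53)=-1, (5|53)=-1; (−1)^{-2·0·26}·(-1)^0·(-1)^-2 = +1.
v=11: a=11^1·(≡8), b=11^3·(≡3) mod 11; (8|11)=-1, (3|11)=+1; (−1)^{1·3·5}·(-1)^3·(+1)^1 = +1.
v=7: a=7^1·(≡3), b=7^-2·(≡3) mod 7; (3|7)=-1, (3|7)=-1; (−1)^{1·-2·3}·(-1)^-2·(-1)^1 = -1.
v=∞: -2310 < 0 and -330 < 0  ⇒  (a,b)_∞ = -1.
v=5: a=5^3·(≡2), b=5^-1·(≡4) mod 5; (2|5)=-1, (4|5)=+1; (−1)^{3·-1·2}·(-1)^-1·(+1)^3 = -1.
v=43: a=43^0·(≡7), b=43^2·(≡11) mod 43; (7|43)=-1, (11|43)=+1; (−1)^{0·2·21}·(-1)^2·(+1)^0 = +1.
(-2310, -330 / ℚ) ramifies at {3, 5, 7, ∞}: a division algebra.

[3, 5, 7, inf]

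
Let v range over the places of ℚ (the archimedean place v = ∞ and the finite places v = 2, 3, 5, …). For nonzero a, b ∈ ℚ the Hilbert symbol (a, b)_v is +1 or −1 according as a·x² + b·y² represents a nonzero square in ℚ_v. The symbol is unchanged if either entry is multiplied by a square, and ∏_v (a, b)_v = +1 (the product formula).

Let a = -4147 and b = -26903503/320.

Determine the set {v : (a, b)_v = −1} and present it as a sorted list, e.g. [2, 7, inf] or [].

[5, 13, 41, inf]

Mod squares: a ≡ -4147, b ≡ -1111715. Check v ∈ {∞, 2, 5, 11, 13, 17, 29, 41}.
v=17: a=17^0·(≡1), b=17^1·(≡4) mod 17; (1|17)=+1, (4|17)=+1; (−1)^{0·1·8}·(+1)^1·(+1)^0 = +1.
v=29: a=29^1·(≡2), b=29^1·(≡3) mod 29; (2|29)=-1, (3|29)=-1; (−1)^{1·1·14}·(-1)^1·(-1)^1 = +1.
v=5: a=5^0·(≡3), b=5^-1·(≡3) mod 5; (3|5)=-1, (3|5)=-1; (−1)^{0·-1·2}·(-1)^-1·(-1)^0 = -1.
v=∞: -4147 < 0 and -1111715 < 0  ⇒  (a,b)_∞ = -1.
v=2: v_2(a)=0, v_2(b)=-6; units ≡ 5, 5 (mod 8); ε·ε+αω+βω = 0·0+0·1+-6·1 ≡ 0  ⇒  (a,b)_2 = +1.
v=11: a=11^1·(≡8), b=11^3·(≡5) mod 11; (8|11)=-1, (5|11)=+1; (−1)^{1·3·5}·(-1)^3·(+1)^1 = +1.
v=13: a=13^1·(≡6), b=13^0·(≡11) mod 13; (6|13)=-1, (11|13)=-1; (−1)^{1·0·6}·(-1)^0·(-1)^1 = -1.
v=41: a=41^0·(≡35), b=41^1·(≡28) mod 41; (35|41)=-1, (28|41)=-1; (−1)^{0·1·20}·(-1)^1·(-1)^0 = -1.
Ram(-4147, -1111715) = {5, 13, 41, ∞}; no ℚ_5-point on the conic.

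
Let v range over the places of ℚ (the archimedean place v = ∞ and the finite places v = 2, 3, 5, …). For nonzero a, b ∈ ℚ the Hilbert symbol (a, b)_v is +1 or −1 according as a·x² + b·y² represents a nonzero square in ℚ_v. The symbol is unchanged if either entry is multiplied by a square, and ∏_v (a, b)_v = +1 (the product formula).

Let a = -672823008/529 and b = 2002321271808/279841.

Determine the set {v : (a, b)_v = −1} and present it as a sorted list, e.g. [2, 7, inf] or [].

[2, 11]

(a, b) ≡ (-4862, 226083) mod (ℚ^×)²; places V = {2, 3, 11, 13, 17, 23, 31, ∞}.
(a,b)_13: α=1, u≡4; β=1, v≡12 (mod 13); (4|13)=+1, (12|13)=+1; sign (−1)^0·+1^1·+1^1 = +1.
(a,b)_2: α=5, β=10; u≡1, v≡3 (mod 8); ε(u)ε(v)=0·1, αω(v)=5·1, βω(u)=10·0; sum ≡ 1  ⇒  -1.
(a,b)_17: α=1, u≡6; β=1, v≡14 (mod 17); (6|17)=-1, (14|17)=-1; sign (−1)^0·-1^1·-1^1 = +1.
(a,b)_3: α=2, u≡1; β=3, v≡1 (mod 3); (1|3)=+1, (1|3)=+1; sign (−1)^0·+1^3·+1^2 = +1.
(a,b)_11: α=1, u≡3; β=1, v≡4 (mod 11); (3|11)=+1, (4|11)=+1; sign (−1)^1·+1^1·+1^1 = -1.
(a,b)_23: α=-2, u≡17; β=-4, v≡8 (mod 23); (17|23)=-1, (8|23)=+1; sign (−1)^0·-1^-4·+1^-2 = +1.
(a,b)_∞: sgn(-4862)=−, sgn(226083)=+, so +1.
(a,b)_31: α=2, u≡19; β=3, v≡18 (mod 31); (19|31)=+1, (18|31)=+1; sign (−1)^0·+1^3·+1^2 = +1.
(-4862, 226083 / ℚ) ramifies at {2, 11}: a division algebra.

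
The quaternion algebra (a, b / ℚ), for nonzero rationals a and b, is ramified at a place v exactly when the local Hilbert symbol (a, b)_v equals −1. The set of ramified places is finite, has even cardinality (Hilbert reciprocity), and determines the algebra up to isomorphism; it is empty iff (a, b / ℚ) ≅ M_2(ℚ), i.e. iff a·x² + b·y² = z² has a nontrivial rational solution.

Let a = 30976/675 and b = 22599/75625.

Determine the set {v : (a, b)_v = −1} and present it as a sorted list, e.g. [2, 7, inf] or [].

[2, 31]

Mod squares: a ≡ 3, b ≡ 31. Check v ∈ {∞, 2, 3, 5, 11, 31}.
v=11: a=11^2·(≡9), b=11^-2·(≡3) mod 11; (9|11)=+1, (3|11)=+1; (−1)^{2·-2·5}·(+1)^-2·(+1)^2 = +1.
v=∞: 3 > 0 and 31 > 0  ⇒  (a,b)_∞ = +1.
v=5: a=5^-2·(≡3), b=5^-4·(≡4) mod 5; (3|5)=-1, (4|5)=+1; (−1)^{-2·-4·2}·(-1)^-4·(+1)^-2 = +1.
v=2: v_2(a)=8, v_2(b)=0; units ≡ 3, 7 (mod 8); ε·ε+αω+βω = 1·1+8·0+0·1 ≡ 1  ⇒  (a,b)_2 = -1.
v=3: a=3^-3·(≡1), b=3^6·(≡1) mod 3; (1|3)=+1, (1|3)=+1; (−1)^{-3·6·1}·(+1)^6·(+1)^-3 = +1.
v=31: a=31^0·(≡30), b=31^1·(≡1) mod 31; (30|31)=-1, (1|31)=+1; (−1)^{0·1·15}·(-1)^1·(+1)^0 = -1.
(3, 31 / ℚ) ramifies at {2, 31}: a division algebra.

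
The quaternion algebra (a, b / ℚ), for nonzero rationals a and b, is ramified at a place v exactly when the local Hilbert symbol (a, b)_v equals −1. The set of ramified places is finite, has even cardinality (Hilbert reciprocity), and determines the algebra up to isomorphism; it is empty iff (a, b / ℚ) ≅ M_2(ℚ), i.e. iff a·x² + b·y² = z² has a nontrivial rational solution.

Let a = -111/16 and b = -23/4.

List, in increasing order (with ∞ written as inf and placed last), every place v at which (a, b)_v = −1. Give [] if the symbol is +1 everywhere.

(a, b) ≡ (-111, -23) mod (ℚ^×)²; places V = {2, 3, 23, 37, ∞}.
(a,b)_37: α=1, u≡16; β=0, v≡22 (mod 37); (16|37)=+1, (22|37)=-1; sign (−1)^0·+1^0·-1^1 = -1.
(a,b)_2: α=-4, β=-2; u≡1, v≡1 (mod 8); ε(u)ε(v)=0·0, αω(v)=-4·0, βω(u)=-2·0; sum ≡ 0  ⇒  +1.
(a,b)_23: α=0, u≡6; β=1, v≡17 (mod 23); (6|23)=+1, (17|23)=-1; sign (−1)^0·+1^1·-1^0 = +1.
(a,b)_∞: sgn(-111)=−, sgn(-23)=−, so -1.
(a,b)_3: α=1, u≡2; β=0, v≡1 (mod 3); (2|3)=-1, (1|3)=+1; sign (−1)^0·-1^0·+1^1 = +1.
|Ram(-111, -23)| = 2, even; anisotropic at {37, ∞}.

[37, inf]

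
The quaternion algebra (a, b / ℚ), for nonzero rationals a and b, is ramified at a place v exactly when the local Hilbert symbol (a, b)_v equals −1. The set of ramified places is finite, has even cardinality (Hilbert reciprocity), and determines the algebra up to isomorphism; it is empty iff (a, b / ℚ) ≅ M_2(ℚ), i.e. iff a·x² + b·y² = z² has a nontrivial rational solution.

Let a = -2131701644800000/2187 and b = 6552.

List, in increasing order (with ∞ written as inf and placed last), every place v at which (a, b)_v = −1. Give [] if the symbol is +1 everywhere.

[2, 3, 5, 17]

Mod squares: a ≡ -1785, b ≡ 182. Check v ∈ {∞, 2, 3, 5, 7, 13, 17}.
v=13: a=13^4·(≡10), b=13^1·(≡10) mod 13; (10|13)=+1, (10|13)=+1; (−1)^{4·1·6}·(+1)^1·(+1)^4 = +1.
v=2: v_2(a)=12, v_2(b)=3; units ≡ 7, 3 (mod 8); ε·ε+αω+βω = 1·1+12·1+3·0 ≡ 1  ⇒  (a,b)_2 = -1.
v=3: a=3^-7·(≡2), b=3^2·(≡2) mod 3; (2|3)=-1, (2|3)=-1; (−1)^{-7·2·1}·(-1)^2·(-1)^-7 = -1.
v=5: a=5^5·(≡2), b=5^0·(≡2) mod 5; (2|5)=-1, (2|5)=-1; (−1)^{5·0·2}·(-1)^0·(-1)^5 = -1.
v=17: a=17^1·(≡10), b=17^0·(≡7) mod 17; (10|17)=-1, (7|17)=-1; (−1)^{1·0·8}·(-1)^0·(-1)^1 = -1.
v=7: a=7^3·(≡4), b=7^1·(≡5) mod 7; (4|7)=+1, (5|7)=-1; (−1)^{3·1·3}·(+1)^1·(-1)^3 = +1.
v=∞: -1785 < 0 and 182 > 0  ⇒  (a,b)_∞ = +1.
|Ram(-1785, 182)| = 4, even; anisotropic at {2, 3, 5, 17}.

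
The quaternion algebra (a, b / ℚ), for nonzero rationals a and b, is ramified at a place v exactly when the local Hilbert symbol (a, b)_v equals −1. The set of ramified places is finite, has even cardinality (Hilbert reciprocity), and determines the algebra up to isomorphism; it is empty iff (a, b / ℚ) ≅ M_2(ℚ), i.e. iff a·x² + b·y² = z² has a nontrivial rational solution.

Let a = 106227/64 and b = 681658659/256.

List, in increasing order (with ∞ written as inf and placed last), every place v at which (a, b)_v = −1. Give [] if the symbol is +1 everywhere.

(a, b) ≡ (11803, 8415539) mod (ℚ^×)²; places V = {2, 3, 11, 23, 29, 31, 37, ∞}.
(a,b)_11: α=1, u≡6; β=1, v≡6 (mod 11); (6|11)=-1, (6|11)=-1; sign (−1)^1·-1^1·-1^1 = -1.
(a,b)_37: α=1, u≡20; β=1, v≡6 (mod 37); (20|37)=-1, (6|37)=-1; sign (−1)^0·-1^1·-1^1 = +1.
(a,b)_∞: sgn(11803)=+, sgn(8415539)=+, so +1.
(a,b)_31: α=0, u≡26; β=1, v≡28 (mod 31); (26|31)=-1, (28|31)=+1; sign (−1)^0·-1^1·+1^0 = -1.
(a,b)_3: α=2, u≡1; β=4, v≡2 (mod 3); (1|3)=+1, (2|3)=-1; sign (−1)^0·+1^4·-1^2 = +1.
(a,b)_2: α=-6, β=-8; u≡3, v≡3 (mod 8); ε(u)ε(v)=1·1, αω(v)=-6·1, βω(u)=-8·1; sum ≡ 1  ⇒  -1.
(a,b)_23: α=0, u≡2; β=1, v≡13 (mod 23); (2|23)=+1, (13|23)=+1; sign (−1)^0·+1^1·+1^0 = +1.
(a,b)_29: α=1, u≡16; β=1, v≡3 (mod 29); (16|29)=+1, (3|29)=-1; sign (−1)^0·+1^1·-1^1 = -1.
Ram(11803, 8415539) = {2, 11, 29, 31}; no ℚ_2-point on the conic.

[2, 11, 29, 31]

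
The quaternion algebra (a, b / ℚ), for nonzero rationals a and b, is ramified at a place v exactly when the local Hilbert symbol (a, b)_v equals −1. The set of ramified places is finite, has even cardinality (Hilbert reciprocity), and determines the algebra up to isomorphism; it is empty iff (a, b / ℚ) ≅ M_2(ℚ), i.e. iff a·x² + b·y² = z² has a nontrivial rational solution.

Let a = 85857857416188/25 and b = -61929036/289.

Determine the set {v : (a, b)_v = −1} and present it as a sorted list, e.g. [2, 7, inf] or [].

[3, 11, 13, 43]

Mod squares: a ≡ 315093207, b ≡ -1131. Check v ∈ {∞, 2, 3, 5, 11, 13, 17, 19, 29, 31, 43}.
v=11: a=11^1·(≡1), b=11^0·(≡6) mod 11; (1|11)=+1, (6|11)=-1; (−1)^{1·0·5}·(+1)^0·(-1)^1 = -1.
v=2: v_2(a)=2, v_2(b)=2; units ≡ 7, 5 (mod 8); ε·ε+αω+βω = 1·0+2·1+2·0 ≡ 0  ⇒  (a,b)_2 = +1.
v=43: a=43^1·(≡20), b=43^0·(≡22) mod 43; (20|43)=-1, (22|43)=-1; (−1)^{1·0·21}·(-1)^0·(-1)^1 = -1.
v=5: a=5^-2·(≡3), b=5^0·(≡1) mod 5; (3|5)=-1, (1|5)=+1; (−1)^{-2·0·2}·(-1)^0·(+1)^-2 = +1.
v=3: a=3^5·(≡1), b=3^5·(≡1) mod 3; (1|3)=+1, (1|3)=+1; (−1)^{5·5·1}·(+1)^5·(+1)^5 = -1.
v=19: a=19^1·(≡9), b=19^0·(≡5) mod 19; (9|19)=+1, (5|19)=+1; (−1)^{1·0·9}·(+1)^0·(+1)^1 = +1.
v=31: a=31^1·(≡17), b=31^0·(≡16) mod 31; (17|31)=-1, (16|31)=+1; (−1)^{1·0·15}·(-1)^0·(+1)^1 = +1.
v=29: a=29^3·(≡17), b=29^1·(≡11) mod 29; (17|29)=-1, (11|29)=-1; (−1)^{3·1·14}·(-1)^1·(-1)^3 = +1.
v=17: a=17^0·(≡9), b=17^-2·(≡9) mod 17; (9|17)=+1, (9|17)=+1; (−1)^{0·-2·8}·(+1)^-2·(+1)^0 = +1.
v=∞: 315093207 > 0 and -1131 < 0  ⇒  (a,b)_∞ = +1.
v=13: a=13^1·(≡8), b=13^3·(≡3) mod 13; (8|13)=-1, (3|13)=+1; (−1)^{1·3·6}·(-1)^3·(+1)^1 = -1.
(315093207, -1131 / ℚ) ramifies at {3, 11, 13, 43}: a division algebra.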